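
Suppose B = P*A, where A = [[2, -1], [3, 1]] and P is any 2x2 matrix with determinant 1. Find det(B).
5

By the multiplicative property of determinants, det(B) = det(P*A) = det(P) * det(A) = det(A),
so the determinant is invariant under multiplication by any determinant-1 matrix; we just need det(A).

det(A) = (2)(1) - (-1)(3) = 2 - (-3) = 5

Therefore det(B) = 1 * 5 = 5.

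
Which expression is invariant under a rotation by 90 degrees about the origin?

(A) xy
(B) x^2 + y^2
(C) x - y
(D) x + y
B

A rotation by 90 degrees sends (x, y) to (-y, x).
Substitute the transformed coordinates into each option and compare with the original:
(A) xy  ->  (-y)(x) = -xy   [differs from xy: not invariant]
(B) x^2 + y^2  ->  (-y)^2 + (x)^2 = x^2 + y^2   [equals x^2 + y^2: invariant]
(C) x - y  ->  (-y) - (x) = -x - y   [differs from x - y: not invariant]
(D) x + y  ->  (-y) + (x) = x - y   [differs from x + y: not invariant]

Only option (B), x^2 + y^2, is unchanged by the transformation.
Geometrically, x^2 + y^2 is the squared distance from the origin, which every rotation about the origin preserves.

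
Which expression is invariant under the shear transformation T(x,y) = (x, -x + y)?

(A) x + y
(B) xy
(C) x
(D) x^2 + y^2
C

Under the shear T(x,y) = (x, -x + y):
Substitute the transformed coordinates into each option and compare with the original:
(A) x + y  ->  (x) + (-x + y) = y   [differs from x + y: not invariant]
(B) xy  ->  (x)(-x + y) = -x^2 + xy   [differs from xy: not invariant]
(C) x  ->  (x) = x   [equals x: invariant]
(D) x^2 + y^2  ->  (x)^2 + (-x + y)^2 = 2x^2 - 2xy + y^2   [differs from x^2 + y^2: not invariant]

Only option (C), x, is unchanged by the transformation.
A vertical shear moves points parallel to the y-axis, so the x-coordinate (and any function of x alone) is unchanged.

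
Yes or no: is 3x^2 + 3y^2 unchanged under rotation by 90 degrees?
Yes

Applying rotation by 90 degrees: x' = x*cos(90 degrees) - y*sin(90 degrees) = -y, y' = x*sin(90 degrees) + y*cos(90 degrees) = x

Substituting into 3x^2 + 3y^2:
3(-y)^2 + 3(x)^2
= 3x^2 + 3y^2

This equals the original expression 3x^2 + 3y^2, so it IS invariant.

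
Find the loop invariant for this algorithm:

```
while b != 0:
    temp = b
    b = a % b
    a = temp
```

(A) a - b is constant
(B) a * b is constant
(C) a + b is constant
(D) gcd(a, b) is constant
D

A loop invariant must hold before the first iteration and be re-established by every execution of the body.

(D) gcd(a, b) is constant: One iteration replaces (a, b) by (b, a mod b). Since a mod b = a - q*b for an integer q, any common divisor of a and b divides b and a mod b, and conversely; hence gcd(b, a mod b) = gcd(a, b). For instance (23, 8) -> (8, 7) keeps gcd = 1. At exit b = 0 and a = gcd of the original inputs.

The other options fail:
(A) a - b is constant: e.g. (a, b) = (23, 8) -> (8, 7): the difference goes from 15 to 1.
(B) a * b is constant: e.g. (a, b) = (23, 8) -> (8, 7): the product goes from 184 to 56.
(C) a + b is constant: e.g. (a, b) = (23, 8) -> (8, 7): the sum goes from 31 to 15.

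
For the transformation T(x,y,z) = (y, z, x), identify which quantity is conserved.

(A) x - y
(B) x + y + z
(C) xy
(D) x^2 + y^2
B

Apply T(x,y,z) = (y, z, x) to each option, i.e. replace (x, y, z) by the transformed coordinates.
Substitute the transformed coordinates into each option and compare with the original:
(A) x - y  ->  (y) - (z) = y - z   [differs from x - y: not invariant]
(B) x + y + z  ->  (y) + (z) + (x) = x + y + z   [equals x + y + z: invariant]
(C) xy  ->  (y)(z) = yz   [differs from xy: not invariant]
(D) x^2 + y^2  ->  (y)^2 + (z)^2 = y^2 + z^2   [differs from x^2 + y^2: not invariant]

Only option (B), x + y + z, is unchanged by the transformation.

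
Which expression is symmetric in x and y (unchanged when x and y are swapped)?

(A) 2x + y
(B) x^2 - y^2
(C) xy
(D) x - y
C

A symmetric expression is unchanged when the variables are permuted; here the transformation to test is the swap (x, y) -> (y, x).
Substitute the transformed coordinates into each option and compare with the original:
(A) 2x + y  ->  2(y) + (x) = x + 2y   [differs from 2x + y: not invariant]
(B) x^2 - y^2  ->  (y)^2 - (x)^2 = -x^2 + y^2   [differs from x^2 - y^2: not invariant]
(C) xy  ->  (y)(x) = xy   [equals xy: invariant]
(D) x - y  ->  (y) - (x) = -x + y   [differs from x - y: not invariant]

Only option (C), xy, is unchanged by the transformation.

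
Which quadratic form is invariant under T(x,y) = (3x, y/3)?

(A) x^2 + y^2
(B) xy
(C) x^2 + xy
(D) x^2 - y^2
B

T multiplies x by 3 and divides y by 3.
Substitute the transformed coordinates into each option and compare with the original:
(A) x^2 + y^2  ->  (3x)^2 + (y/3)^2 = 9x^2 + y^2/9   [differs from x^2 + y^2: not invariant]
(B) xy  ->  (3x)(y/3) = xy   [equals xy: invariant]
(C) x^2 + xy  ->  (3x)^2 + (3x)(y/3) = 9x^2 + xy   [differs from x^2 + xy: not invariant]
(D) x^2 - y^2  ->  (3x)^2 - (y/3)^2 = 9x^2 - y^2/9   [differs from x^2 - y^2: not invariant]

Only option (B), xy, is unchanged by the transformation.
The factors 3 and 1/3 cancel only in the pure product xy.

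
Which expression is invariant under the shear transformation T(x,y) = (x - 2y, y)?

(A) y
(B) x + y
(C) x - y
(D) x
A

Under the shear T(x,y) = (x - 2y, y):
Substitute the transformed coordinates into each option and compare with the original:
(A) y  ->  (y) = y   [equals y: invariant]
(B) x + y  ->  (x - 2y) + (y) = x - y   [differs from x + y: not invariant]
(C) x - y  ->  (x - 2y) - (y) = x - 3y   [differs from x - y: not invariant]
(D) x  ->  (x - 2y) = x - 2y   [differs from x: not invariant]

Only option (A), y, is unchanged by the transformation.
A horizontal shear moves points parallel to the x-axis, so the y-coordinate (and any function of y alone) is unchanged.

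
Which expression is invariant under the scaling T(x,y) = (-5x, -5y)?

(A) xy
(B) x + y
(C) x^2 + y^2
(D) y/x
D

Under the uniform scaling T(x,y) = (-5x, -5y):
Substitute the transformed coordinates into each option and compare with the original:
(A) xy  ->  (-5x)(-5y) = 25xy   [differs from xy: not invariant]
(B) x + y  ->  (-5x) + (-5y) = -5x - 5y   [differs from x + y: not invariant]
(C) x^2 + y^2  ->  (-5x)^2 + (-5y)^2 = 25x^2 + 25y^2   [differs from x^2 + y^2: not invariant]
(D) y/x  ->  (-5y)/(-5x) = y/x   [equals y/x: invariant]

Only option (D), y/x, is unchanged by the transformation.
The common factor -5 cancels in a ratio of coordinates, while sums, products and sums of squares pick up factors of -5 or 25.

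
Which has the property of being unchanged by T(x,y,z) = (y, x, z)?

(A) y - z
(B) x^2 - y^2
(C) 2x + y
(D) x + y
D

Apply T(x,y,z) = (y, x, z) to each option, i.e. replace (x, y, z) by the transformed coordinates.
Substitute the transformed coordinates into each option and compare with the original:
(A) y - z  ->  (x) - (z) = x - z   [differs from y - z: not invariant]
(B) x^2 - y^2  ->  (y)^2 - (x)^2 = -x^2 + y^2   [differs from x^2 - y^2: not invariant]
(C) 2x + y  ->  2(y) + (x) = x + 2y   [differs from 2x + y: not invariant]
(D) x + y  ->  (y) + (x) = x + y   [equals x + y: invariant]

Only option (D), x + y, is unchanged by the transformation.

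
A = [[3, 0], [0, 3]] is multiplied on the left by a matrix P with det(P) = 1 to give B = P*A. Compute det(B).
9

By the multiplicative property of determinants, det(B) = det(P*A) = det(P) * det(A) = det(A),
so the determinant is invariant under multiplication by any determinant-1 matrix; we just need det(A).

det(A) = (3)(3) - (0)(0) = 9 - 0 = 9

Therefore det(B) = 1 * 9 = 9.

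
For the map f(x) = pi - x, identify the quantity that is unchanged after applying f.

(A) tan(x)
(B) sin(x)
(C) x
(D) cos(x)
B

For f(x) = pi - x:
sin(pi - x) = sin(x), so sine is invariant under this transformation.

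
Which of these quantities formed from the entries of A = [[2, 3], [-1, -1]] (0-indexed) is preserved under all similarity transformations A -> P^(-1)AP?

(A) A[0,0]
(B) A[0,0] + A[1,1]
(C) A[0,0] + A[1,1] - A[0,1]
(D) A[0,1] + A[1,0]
B

A[0,0] + A[1,1] is the trace of A. By the cyclic property of the trace, tr(P^(-1)AP) = tr(APP^(-1)) = tr(A), so it is the same for every matrix similar to A.

The other combinations are not similarity invariants. For example, take P = [[1, 2], [0, 1]] (det P = 1), so P^(-1) = [[1, -2], [0, 1]] and
B = P^(-1)AP = [[4, 13], [-1, -3]].
Evaluating each option on A and on B:
(A) A[0,0]: 2 for A, 4 for B -> changes
(B) A[0,0] + A[1,1]: 1 for A, 1 for B -> unchanged
(C) A[0,0] + A[1,1] - A[0,1]: -2 for A, -12 for B -> changes
(D) A[0,1] + A[1,0]: 2 for A, 12 for B -> changes

Only (B) A[0,0] + A[1,1] = 1 survives (and it does so for every P, not just this one), so it is the invariant.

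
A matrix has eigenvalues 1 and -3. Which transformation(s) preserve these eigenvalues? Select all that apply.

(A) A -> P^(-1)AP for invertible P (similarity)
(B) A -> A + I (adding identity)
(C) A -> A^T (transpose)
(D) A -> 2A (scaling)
A and C

Eigenvalues are preserved by:
1. Similarity transformations: A -> P^(-1)AP (same characteristic polynomial)
2. Transpose: A^T has the same eigenvalues as A

Eigenvalues are NOT preserved by:
- Adding identity: eigenvalues become 1+1, -3+1
- Scaling: eigenvalues become 2, -6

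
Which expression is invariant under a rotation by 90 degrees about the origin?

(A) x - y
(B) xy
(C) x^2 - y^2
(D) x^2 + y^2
D

A rotation by 90 degrees sends (x, y) to (-y, x).
Substitute the transformed coordinates into each option and compare with the original:
(A) x - y  ->  (-y) - (x) = -x - y   [differs from x - y: not invariant]
(B) xy  ->  (-y)(x) = -xy   [differs from xy: not invariant]
(C) x^2 - y^2  ->  (-y)^2 - (x)^2 = -x^2 + y^2   [differs from x^2 - y^2: not invariant]
(D) x^2 + y^2  ->  (-y)^2 + (x)^2 = x^2 + y^2   [equals x^2 + y^2: invariant]

Only option (D), x^2 + y^2, is unchanged by the transformation.
Geometrically, x^2 + y^2 is the squared distance from the origin, which every rotation about the origin preserves.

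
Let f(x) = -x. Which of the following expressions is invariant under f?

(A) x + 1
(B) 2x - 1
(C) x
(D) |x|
D

For f(x) = -x:
Applying f replaces x by -x. Since |-x| = |x|, the absolute value is unchanged by f, whereas x -> -x, 2x - 1 -> -2x - 1 and x + 1 -> -x + 1 all change.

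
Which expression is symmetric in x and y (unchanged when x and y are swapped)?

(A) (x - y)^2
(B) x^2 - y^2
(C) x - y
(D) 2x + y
A

A symmetric expression is unchanged when the variables are permuted; here the transformation to test is the swap (x, y) -> (y, x).
Substitute the transformed coordinates into each option and compare with the original:
(A) (x - y)^2  ->  ((y) - (x))^2 = x^2 - 2xy + y^2   [equals (x - y)^2: invariant]
(B) x^2 - y^2  ->  (y)^2 - (x)^2 = -x^2 + y^2   [differs from x^2 - y^2: not invariant]
(C) x - y  ->  (y) - (x) = -x + y   [differs from x - y: not invariant]
(D) 2x + y  ->  2(y) + (x) = x + 2y   [differs from 2x + y: not invariant]

Only option (A), (x - y)^2, is unchanged by the transformation.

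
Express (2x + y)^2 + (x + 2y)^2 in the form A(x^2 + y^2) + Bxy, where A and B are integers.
5(x^2 + y^2) + 8xy

Expanding: (2x + y)^2 = 4x^2 + 4xy + y^2
(x + 2y)^2 = x^2 + 4xy + 4y^2
Sum = (4+1)(x^2+y^2) + 8xy = 5(x^2 + y^2) + 8xy
This is symmetric in x and y.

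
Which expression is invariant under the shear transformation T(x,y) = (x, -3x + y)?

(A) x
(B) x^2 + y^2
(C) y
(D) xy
A

Under the shear T(x,y) = (x, -3x + y):
Substitute the transformed coordinates into each option and compare with the original:
(A) x  ->  (x) = x   [equals x: invariant]
(B) x^2 + y^2  ->  (x)^2 + (-3x + y)^2 = 10x^2 - 6xy + y^2   [differs from x^2 + y^2: not invariant]
(C) y  ->  (-3x + y) = -3x + y   [differs from y: not invariant]
(D) xy  ->  (x)(-3x + y) = -3x^2 + xy   [differs from xy: not invariant]

Only option (A), x, is unchanged by the transformation.
A vertical shear moves points parallel to the y-axis, so the x-coordinate (and any function of x alone) is unchanged.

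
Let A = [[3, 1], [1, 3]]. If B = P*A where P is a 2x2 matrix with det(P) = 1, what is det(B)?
8

By the multiplicative property of determinants, det(B) = det(P*A) = det(P) * det(A) = det(A),
so the determinant is invariant under multiplication by any determinant-1 matrix; we just need det(A).

det(A) = (3)(3) - (1)(1) = 9 - 1 = 8

Therefore det(B) = 1 * 8 = 8.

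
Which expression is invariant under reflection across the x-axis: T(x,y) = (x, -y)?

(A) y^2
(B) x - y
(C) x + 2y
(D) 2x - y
A

The map is reflection across the x-axis: T(x,y) = (x, -y).
Substitute the transformed coordinates into each option and compare with the original:
(A) y^2  ->  (-y)^2 = y^2   [equals y^2: invariant]
(B) x - y  ->  (x) - (-y) = x + y   [differs from x - y: not invariant]
(C) x + 2y  ->  (x) + 2(-y) = x - 2y   [differs from x + 2y: not invariant]
(D) 2x - y  ->  2(x) - (-y) = 2x + y   [differs from 2x - y: not invariant]

Only option (A), y^2, is unchanged by the transformation.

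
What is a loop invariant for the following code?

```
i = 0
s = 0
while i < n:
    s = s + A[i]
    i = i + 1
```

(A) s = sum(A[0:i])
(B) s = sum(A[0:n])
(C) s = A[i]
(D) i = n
A

A loop invariant must hold before the first iteration and be re-established by every execution of the body.

(A) s = sum(A[0:i]): Initially i = 0 and s = 0 = sum of the empty slice A[0:0]. If s = sum(A[0:i]) holds at the top of an iteration, the body sets s to sum(A[0:i]) + A[i] = sum(A[0:i+1]) and then i to i+1, so s = sum(A[0:i]) holds again. At exit i = n, giving s = sum(A[0:n]).

The other options fail:
(B) s = sum(A[0:n]): false before the loop (s = 0, not the full sum) -- it only becomes true at exit.
(C) s = A[i]: after the first iteration s = A[0] but i = 1, so s = A[i] compares s with the wrong element (and fails in general).
(D) i = n: false initially (i = 0); it is the exit condition, not an invariant.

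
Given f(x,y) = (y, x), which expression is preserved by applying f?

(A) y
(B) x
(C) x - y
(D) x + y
D

For f(x,y) = (y, x):
After applying f: x' = y, y' = x. So x' + y' = y + x = x + y.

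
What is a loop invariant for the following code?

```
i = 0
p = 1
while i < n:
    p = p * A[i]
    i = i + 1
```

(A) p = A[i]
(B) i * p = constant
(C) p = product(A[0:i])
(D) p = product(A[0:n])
C

A loop invariant must hold before the first iteration and be re-established by every execution of the body.

(C) p = product(A[0:i]): Initially i = 0 and p = 1 = product of the empty slice A[0:0]. If p = product(A[0:i]) holds at the top of an iteration, the body sets p to product(A[0:i]) * A[i] = product(A[0:i+1]) and then i to i+1, so the property is restored. At exit i = n, giving p = product(A[0:n]).

The other options fail:
(A) p = A[i]: after the first iteration p = A[0] but i = 1; in general p is a product of several elements, not a single one.
(B) i * p = constant: initially i * p = 0, but after one iteration it is 1 * A[0], which is nonzero in general.
(D) p = product(A[0:n]): false before the loop (p = 1, not the full product) -- it only becomes true at exit.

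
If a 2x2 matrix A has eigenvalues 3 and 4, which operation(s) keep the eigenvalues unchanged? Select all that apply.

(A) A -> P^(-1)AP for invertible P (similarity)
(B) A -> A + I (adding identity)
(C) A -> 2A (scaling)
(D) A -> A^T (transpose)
A and D

Eigenvalues are preserved by:
1. Similarity transformations: A -> P^(-1)AP (same characteristic polynomial)
2. Transpose: A^T has the same eigenvalues as A

Eigenvalues are NOT preserved by:
- Adding identity: eigenvalues become 3+1, 4+1
- Scaling: eigenvalues become 6, 8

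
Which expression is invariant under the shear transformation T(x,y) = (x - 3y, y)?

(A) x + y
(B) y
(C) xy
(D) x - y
B

Under the shear T(x,y) = (x - 3y, y):
Substitute the transformed coordinates into each option and compare with the original:
(A) x + y  ->  (x - 3y) + (y) = x - 2y   [differs from x + y: not invariant]
(B) y  ->  (y) = y   [equals y: invariant]
(C) xy  ->  (x - 3y)(y) = xy - 3y^2   [differs from xy: not invariant]
(D) x - y  ->  (x - 3y) - (y) = x - 4y   [differs from x - y: not invariant]

Only option (B), y, is unchanged by the transformation.
A horizontal shear moves points parallel to the x-axis, so the y-coordinate (and any function of y alone) is unchanged.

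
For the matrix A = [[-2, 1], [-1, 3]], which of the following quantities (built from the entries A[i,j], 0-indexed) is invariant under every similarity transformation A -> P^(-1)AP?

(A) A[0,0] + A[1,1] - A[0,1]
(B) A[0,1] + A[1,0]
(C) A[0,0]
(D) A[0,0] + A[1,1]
D

A[0,0] + A[1,1] is the trace of A. By the cyclic property of the trace, tr(P^(-1)AP) = tr(APP^(-1)) = tr(A), so it is the same for every matrix similar to A.

The other combinations are not similarity invariants. For example, take P = [[2, 1], [1, 1]] (det P = 1), so P^(-1) = [[1, -1], [-1, 2]] and
B = P^(-1)AP = [[-4, -3], [5, 5]].
Evaluating each option on A and on B:
(A) A[0,0] + A[1,1] - A[0,1]: 0 for A, 4 for B -> changes
(B) A[0,1] + A[1,0]: 0 for A, 2 for B -> changes
(C) A[0,0]: -2 for A, -4 for B -> changes
(D) A[0,0] + A[1,1]: 1 for A, 1 for B -> unchanged

Only (D) A[0,0] + A[1,1] = 1 survives (and it does so for every P, not just this one), so it is the invariant.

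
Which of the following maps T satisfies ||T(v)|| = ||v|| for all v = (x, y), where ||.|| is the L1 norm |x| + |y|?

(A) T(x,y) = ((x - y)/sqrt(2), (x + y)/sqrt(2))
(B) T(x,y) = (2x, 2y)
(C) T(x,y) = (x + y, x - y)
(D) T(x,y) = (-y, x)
D

A transformation preserves a norm if ||T(v)|| = ||v|| for every v; a single vector where the norm changes rules an option out.

(A) T(x,y) = ((x - y)/sqrt(2), (x + y)/sqrt(2)): v = (1, 0) has norm |1| + |0| = 1, but T(v) = (sqrt(2)/2, sqrt(2)/2) has norm sqrt(2) -- not preserved.
(B) T(x,y) = (2x, 2y): v = (1, 0) has norm |1| + |0| = 1, but T(v) = (2, 0) has norm 2 -- not preserved.
(C) T(x,y) = (x + y, x - y): v = (1, 0) has norm |1| + |0| = 1, but T(v) = (1, 1) has norm 2 -- not preserved.
(D) T(x,y) = (-y, x): preserves the norm -- it only permutes the coordinates and/or flips signs, which leaves |x| + |y| unchanged.

Therefore the answer is (D).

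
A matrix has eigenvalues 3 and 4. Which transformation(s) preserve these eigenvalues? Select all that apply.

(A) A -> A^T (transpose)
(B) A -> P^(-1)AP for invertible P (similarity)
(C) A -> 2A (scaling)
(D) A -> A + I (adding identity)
A and B

Eigenvalues are preserved by:
1. Similarity transformations: A -> P^(-1)AP (same characteristic polynomial)
2. Transpose: A^T has the same eigenvalues as A

Eigenvalues are NOT preserved by:
- Adding identity: eigenvalues become 3+1, 4+1
- Scaling: eigenvalues become 6, 8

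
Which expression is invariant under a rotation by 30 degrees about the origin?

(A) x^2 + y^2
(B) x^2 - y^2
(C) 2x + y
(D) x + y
A

A rotation by 30 degrees sends (x, y) to (sqrt(3)x/2 - y/2, x/2 + sqrt(3)y/2).
Substitute the transformed coordinates into each option and compare with the original:
(A) x^2 + y^2  ->  (sqrt(3)x/2 - y/2)^2 + (x/2 + sqrt(3)y/2)^2 = x^2 + y^2   [equals x^2 + y^2: invariant]
(B) x^2 - y^2  ->  (sqrt(3)x/2 - y/2)^2 - (x/2 + sqrt(3)y/2)^2 = x^2/2 - sqrt(3)xy - y^2/2   [differs from x^2 - y^2: not invariant]
(C) 2x + y  ->  2(sqrt(3)x/2 - y/2) + (x/2 + sqrt(3)y/2) = x/2 + sqrt(3)x - y + sqrt(3)y/2   [differs from 2x + y: not invariant]
(D) x + y  ->  (sqrt(3)x/2 - y/2) + (x/2 + sqrt(3)y/2) = x/2 + sqrt(3)x/2 - y/2 + sqrt(3)y/2   [differs from x + y: not invariant]

Only option (A), x^2 + y^2, is unchanged by the transformation.
Geometrically, x^2 + y^2 is the squared distance from the origin, which every rotation about the origin preserves.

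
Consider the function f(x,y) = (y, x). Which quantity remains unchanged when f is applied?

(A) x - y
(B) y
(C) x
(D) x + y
D

For f(x,y) = (y, x):
After applying f: x' = y, y' = x. So x' + y' = y + x = x + y.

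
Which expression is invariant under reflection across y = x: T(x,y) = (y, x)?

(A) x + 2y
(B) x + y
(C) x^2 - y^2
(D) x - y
B

The map is reflection across y = x: T(x,y) = (y, x).
Substitute the transformed coordinates into each option and compare with the original:
(A) x + 2y  ->  (y) + 2(x) = 2x + y   [differs from x + 2y: not invariant]
(B) x + y  ->  (y) + (x) = x + y   [equals x + y: invariant]
(C) x^2 - y^2  ->  (y)^2 - (x)^2 = -x^2 + y^2   [differs from x^2 - y^2: not invariant]
(D) x - y  ->  (y) - (x) = -x + y   [differs from x - y: not invariant]

Only option (B), x + y, is unchanged by the transformation.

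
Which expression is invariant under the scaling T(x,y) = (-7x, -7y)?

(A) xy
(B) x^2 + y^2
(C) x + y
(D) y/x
D

Under the uniform scaling T(x,y) = (-7x, -7y):
Substitute the transformed coordinates into each option and compare with the original:
(A) xy  ->  (-7x)(-7y) = 49xy   [differs from xy: not invariant]
(B) x^2 + y^2  ->  (-7x)^2 + (-7y)^2 = 49x^2 + 49y^2   [differs from x^2 + y^2: not invariant]
(C) x + y  ->  (-7x) + (-7y) = -7x - 7y   [differs from x + y: not invariant]
(D) y/x  ->  (-7y)/(-7x) = y/x   [equals y/x: invariant]

Only option (D), y/x, is unchanged by the transformation.
The common factor -7 cancels in a ratio of coordinates, while sums, products and sums of squares pick up factors of -7 or 49.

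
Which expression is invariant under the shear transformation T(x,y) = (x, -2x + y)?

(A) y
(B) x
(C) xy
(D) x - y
B

Under the shear T(x,y) = (x, -2x + y):
Substitute the transformed coordinates into each option and compare with the original:
(A) y  ->  (-2x + y) = -2x + y   [differs from y: not invariant]
(B) x  ->  (x) = x   [equals x: invariant]
(C) xy  ->  (x)(-2x + y) = -2x^2 + xy   [differs from xy: not invariant]
(D) x - y  ->  (x) - (-2x + y) = 3x - y   [differs from x - y: not invariant]

Only option (B), x, is unchanged by the transformation.
A vertical shear moves points parallel to the y-axis, so the x-coordinate (and any function of x alone) is unchanged.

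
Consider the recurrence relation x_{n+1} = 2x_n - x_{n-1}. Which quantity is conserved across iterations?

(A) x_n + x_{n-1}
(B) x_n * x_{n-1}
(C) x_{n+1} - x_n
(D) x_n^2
C

For the recurrence x_{n+1} = 2x_n - x_{n-1}:

If x_{n+1} = 2x_n - x_{n-1}, then:
x_{n+1} - x_n = x_n - x_{n-1}
The first difference is constant throughout the sequence.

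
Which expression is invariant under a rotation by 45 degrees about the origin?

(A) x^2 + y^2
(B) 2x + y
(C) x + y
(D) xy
A

A rotation by 45 degrees sends (x, y) to (sqrt(2)x/2 - sqrt(2)y/2, sqrt(2)x/2 + sqrt(2)y/2).
Substitute the transformed coordinates into each option and compare with the original:
(A) x^2 + y^2  ->  (sqrt(2)x/2 - sqrt(2)y/2)^2 + (sqrt(2)x/2 + sqrt(2)y/2)^2 = x^2 + y^2   [equals x^2 + y^2: invariant]
(B) 2x + y  ->  2(sqrt(2)x/2 - sqrt(2)y/2) + (sqrt(2)x/2 + sqrt(2)y/2) = 3sqrt(2)x/2 - sqrt(2)y/2   [differs from 2x + y: not invariant]
(C) x + y  ->  (sqrt(2)x/2 - sqrt(2)y/2) + (sqrt(2)x/2 + sqrt(2)y/2) = sqrt(2)x   [differs from x + y: not invariant]
(D) xy  ->  (sqrt(2)x/2 - sqrt(2)y/2)(sqrt(2)x/2 + sqrt(2)y/2) = x^2/2 - y^2/2   [differs from xy: not invariant]

Only option (A), x^2 + y^2, is unchanged by the transformation.
Geometrically, x^2 + y^2 is the squared distance from the origin, which every rotation about the origin preserves.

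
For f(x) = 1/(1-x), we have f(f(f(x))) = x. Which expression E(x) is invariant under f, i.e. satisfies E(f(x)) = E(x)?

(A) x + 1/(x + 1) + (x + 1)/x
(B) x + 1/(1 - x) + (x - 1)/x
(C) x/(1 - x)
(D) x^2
B

Replace x by f(x) = 1/(1 - x) in each option and simplify. As a quick numerical cross-check, also compare E(4) with E(f(4)) = E(-1/3).

(A) x + 1/(x + 1) + (x + 1)/x  ->  (1/(1 - x)) + 1/((1/(1 - x)) + 1) + ((1/(1 - x)) + 1)/(1/(1 - x)) = (-x^3 + 6x^2 - 11x + 7)/(x^2 - 3x + 2); check: E(4) = 109/20 but E(-1/3) = -5/6.   [not invariant]
(B) x + 1/(1 - x) + (x - 1)/x  ->  (1/(1 - x)) + 1/(1 - (1/(1 - x))) + ((1/(1 - x)) - 1)/(1/(1 - x)), which simplifies back to x + 1/(1 - x) + (x - 1)/x; check: E(4) = 53/12, E(-1/3) = 53/12.   [invariant]
(C) x/(1 - x)  ->  (1/(1 - x))/(1 - (1/(1 - x))) = -1/x; check: E(4) = -4/3 but E(-1/3) = -1/4.   [not invariant]
(D) x^2  ->  (1/(1 - x))^2 = (x - 1)^(-2); check: E(4) = 16 but E(-1/3) = 1/9.   [not invariant]

Only (B) is unchanged. Indeed f(f(x)) = 1/(1 - 1/(1-x)) = (1-x)/(-x) = (x-1)/x, so E(x) = x + f(x) + f(f(x)) is the sum over the whole 3-cycle; applying f just permutes the three terms cyclically (x -> f(x) -> f(f(x)) -> x), leaving the sum unchanged.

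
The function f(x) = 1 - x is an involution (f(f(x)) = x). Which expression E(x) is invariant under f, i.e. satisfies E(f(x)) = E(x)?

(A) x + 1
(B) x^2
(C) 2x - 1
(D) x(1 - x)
D

Replace x by f(x) = 1 - x in each option and simplify. As a quick numerical cross-check, also compare E(4) with E(f(4)) = E(-3).

(A) x + 1  ->  (1 - x) + 1 = 2 - x; check: E(4) = 5 but E(-3) = -2.   [not invariant]
(B) x^2  ->  (1 - x)^2 = (x - 1)^2; check: E(4) = 16 but E(-3) = 9.   [not invariant]
(C) 2x - 1  ->  2(1 - x) - 1 = 1 - 2x; check: E(4) = 7 but E(-3) = -7.   [not invariant]
(D) x(1 - x)  ->  (1 - x)(1 - (1 - x)), which simplifies back to x(1 - x); check: E(4) = -12, E(-3) = -12.   [invariant]

Only (D) is unchanged. E is symmetric under swapping x with f(x) = 1 - x, which is exactly what an involution does.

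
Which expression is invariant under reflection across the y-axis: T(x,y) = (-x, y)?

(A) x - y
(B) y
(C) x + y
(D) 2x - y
B

The map is reflection across the y-axis: T(x,y) = (-x, y).
Substitute the transformed coordinates into each option and compare with the original:
(A) x - y  ->  (-x) - (y) = -x - y   [differs from x - y: not invariant]
(B) y  ->  (y) = y   [equals y: invariant]
(C) x + y  ->  (-x) + (y) = -x + y   [differs from x + y: not invariant]
(D) 2x - y  ->  2(-x) - (y) = -2x - y   [differs from 2x - y: not invariant]

Only option (B), y, is unchanged by the transformation.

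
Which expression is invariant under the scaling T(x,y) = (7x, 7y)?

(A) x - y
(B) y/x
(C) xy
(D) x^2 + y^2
B

Under the uniform scaling T(x,y) = (7x, 7y):
Substitute the transformed coordinates into each option and compare with the original:
(A) x - y  ->  (7x) - (7y) = 7x - 7y   [differs from x - y: not invariant]
(B) y/x  ->  (7y)/(7x) = y/x   [equals y/x: invariant]
(C) xy  ->  (7x)(7y) = 49xy   [differs from xy: not invariant]
(D) x^2 + y^2  ->  (7x)^2 + (7y)^2 = 49x^2 + 49y^2   [differs from x^2 + y^2: not invariant]

Only option (B), y/x, is unchanged by the transformation.
The common factor 7 cancels in a ratio of coordinates, while sums, products and sums of squares pick up factors of 7 or 49.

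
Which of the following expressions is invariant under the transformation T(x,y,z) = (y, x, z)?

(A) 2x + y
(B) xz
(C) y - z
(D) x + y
D

Apply T(x,y,z) = (y, x, z) to each option, i.e. replace (x, y, z) by the transformed coordinates.
Substitute the transformed coordinates into each option and compare with the original:
(A) 2x + y  ->  2(y) + (x) = x + 2y   [differs from 2x + y: not invariant]
(B) xz  ->  (y)(z) = yz   [differs from xz: not invariant]
(C) y - z  ->  (x) - (z) = x - z   [differs from y - z: not invariant]
(D) x + y  ->  (y) + (x) = x + y   [equals x + y: invariant]

Only option (D), x + y, is unchanged by the transformation.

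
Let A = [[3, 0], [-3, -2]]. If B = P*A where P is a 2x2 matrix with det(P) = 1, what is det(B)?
-6

By the multiplicative property of determinants, det(B) = det(P*A) = det(P) * det(A) = det(A),
so the determinant is invariant under multiplication by any determinant-1 matrix; we just need det(A).

det(A) = (3)(-2) - (0)(-3) = -6 - 0 = -6

Therefore det(B) = 1 * (-6) = -6.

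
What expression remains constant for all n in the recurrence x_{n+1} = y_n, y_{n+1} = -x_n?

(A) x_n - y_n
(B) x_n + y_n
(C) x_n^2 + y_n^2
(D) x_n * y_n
C

For the recurrence x_{n+1} = y_n, y_{n+1} = -x_n:

x_{n+1}^2 + y_{n+1}^2 = y_n^2 + (-x_n)^2 = x_n^2 + y_n^2
The sum of squares is conserved (like energy in a harmonic oscillator).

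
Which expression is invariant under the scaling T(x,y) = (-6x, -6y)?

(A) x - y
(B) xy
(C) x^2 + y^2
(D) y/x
D

Under the uniform scaling T(x,y) = (-6x, -6y):
Substitute the transformed coordinates into each option and compare with the original:
(A) x - y  ->  (-6x) - (-6y) = -6x + 6y   [differs from x - y: not invariant]
(B) xy  ->  (-6x)(-6y) = 36xy   [differs from xy: not invariant]
(C) x^2 + y^2  ->  (-6x)^2 + (-6y)^2 = 36x^2 + 36y^2   [differs from x^2 + y^2: not invariant]
(D) y/x  ->  (-6y)/(-6x) = y/x   [equals y/x: invariant]

Only option (D), y/x, is unchanged by the transformation.
The common factor -6 cancels in a ratio of coordinates, while sums, products and sums of squares pick up factors of -6 or 36.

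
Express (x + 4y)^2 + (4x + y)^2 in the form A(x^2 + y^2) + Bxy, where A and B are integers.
17(x^2 + y^2) + 16xy

Expanding: (x + 4y)^2 = x^2 + 8xy + 16y^2
(4x + y)^2 = 16x^2 + 8xy + y^2
Sum = (1+16)(x^2+y^2) + 16xy = 17(x^2 + y^2) + 16xy
This is symmetric in x and y.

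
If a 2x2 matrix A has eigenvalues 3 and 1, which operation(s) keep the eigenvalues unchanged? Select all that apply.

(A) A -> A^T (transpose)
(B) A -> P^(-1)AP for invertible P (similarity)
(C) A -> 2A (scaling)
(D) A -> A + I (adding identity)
A and B

Eigenvalues are preserved by:
1. Similarity transformations: A -> P^(-1)AP (same characteristic polynomial)
2. Transpose: A^T has the same eigenvalues as A

Eigenvalues are NOT preserved by:
- Adding identity: eigenvalues become 3+1, 1+1
- Scaling: eigenvalues become 6, 2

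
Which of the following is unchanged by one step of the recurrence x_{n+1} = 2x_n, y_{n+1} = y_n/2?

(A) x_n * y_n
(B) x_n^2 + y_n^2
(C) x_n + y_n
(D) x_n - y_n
A

For the recurrence x_{n+1} = 2x_n, y_{n+1} = y_n/2:

x_{n+1} * y_{n+1} = (2x_n) * (y_n/2) = x_n * y_n
The product is conserved.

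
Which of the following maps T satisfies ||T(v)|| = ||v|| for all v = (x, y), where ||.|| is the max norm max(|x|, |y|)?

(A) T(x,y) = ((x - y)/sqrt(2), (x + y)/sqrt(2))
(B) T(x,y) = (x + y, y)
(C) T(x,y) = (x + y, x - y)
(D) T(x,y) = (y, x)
D

A transformation preserves a norm if ||T(v)|| = ||v|| for every v; a single vector where the norm changes rules an option out.

(A) T(x,y) = ((x - y)/sqrt(2), (x + y)/sqrt(2)): v = (1, 0) has norm max(|1|, |0|) = 1, but T(v) = (sqrt(2)/2, sqrt(2)/2) has norm sqrt(2)/2 -- not preserved.
(B) T(x,y) = (x + y, y): v = (1, 1) has norm max(|1|, |1|) = 1, but T(v) = (2, 1) has norm 2 -- not preserved.
(C) T(x,y) = (x + y, x - y): v = (1, 1) has norm max(|1|, |1|) = 1, but T(v) = (2, 0) has norm 2 -- not preserved.
(D) T(x,y) = (y, x): preserves the norm -- it only permutes the coordinates and/or flips signs, which leaves max(|x|, |y|) unchanged.

Therefore the answer is (D).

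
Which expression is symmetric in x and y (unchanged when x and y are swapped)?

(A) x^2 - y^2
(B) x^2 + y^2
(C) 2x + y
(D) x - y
B

A symmetric expression is unchanged when the variables are permuted; here the transformation to test is the swap (x, y) -> (y, x).
Substitute the transformed coordinates into each option and compare with the original:
(A) x^2 - y^2  ->  (y)^2 - (x)^2 = -x^2 + y^2   [differs from x^2 - y^2: not invariant]
(B) x^2 + y^2  ->  (y)^2 + (x)^2 = x^2 + y^2   [equals x^2 + y^2: invariant]
(C) 2x + y  ->  2(y) + (x) = x + 2y   [differs from 2x + y: not invariant]
(D) x - y  ->  (y) - (x) = -x + y   [differs from x - y: not invariant]

Only option (B), x^2 + y^2, is unchanged by the transformation.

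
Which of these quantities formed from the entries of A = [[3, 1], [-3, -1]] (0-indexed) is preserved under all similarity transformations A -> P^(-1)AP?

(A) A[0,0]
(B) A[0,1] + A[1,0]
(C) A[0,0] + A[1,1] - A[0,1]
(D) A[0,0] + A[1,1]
D

A[0,0] + A[1,1] is the trace of A. By the cyclic property of the trace, tr(P^(-1)AP) = tr(APP^(-1)) = tr(A), so it is the same for every matrix similar to A.

The other combinations are not similarity invariants. For example, take P = [[1, 2], [0, 1]] (det P = 1), so P^(-1) = [[1, -2], [0, 1]] and
B = P^(-1)AP = [[9, 21], [-3, -7]].
Evaluating each option on A and on B:
(A) A[0,0]: 3 for A, 9 for B -> changes
(B) A[0,1] + A[1,0]: -2 for A, 18 for B -> changes
(C) A[0,0] + A[1,1] - A[0,1]: 1 for A, -19 for B -> changes
(D) A[0,0] + A[1,1]: 2 for A, 2 for B -> unchanged

Only (D) A[0,0] + A[1,1] = 2 survives (and it does so for every P, not just this one), so it is the invariant.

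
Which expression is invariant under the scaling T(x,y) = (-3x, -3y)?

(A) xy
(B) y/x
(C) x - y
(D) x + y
B

Under the uniform scaling T(x,y) = (-3x, -3y):
Substitute the transformed coordinates into each option and compare with the original:
(A) xy  ->  (-3x)(-3y) = 9xy   [differs from xy: not invariant]
(B) y/x  ->  (-3y)/(-3x) = y/x   [equals y/x: invariant]
(C) x - y  ->  (-3x) - (-3y) = -3x + 3y   [differs from x - y: not invariant]
(D) x + y  ->  (-3x) + (-3y) = -3x - 3y   [differs from x + y: not invariant]

Only option (B), y/x, is unchanged by the transformation.
The common factor -3 cancels in a ratio of coordinates, while sums, products and sums of squares pick up factors of -3 or 9.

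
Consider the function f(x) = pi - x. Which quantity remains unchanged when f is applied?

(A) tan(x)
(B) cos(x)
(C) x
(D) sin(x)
D

For f(x) = pi - x:
sin(pi - x) = sin(x), so sine is invariant under this transformation.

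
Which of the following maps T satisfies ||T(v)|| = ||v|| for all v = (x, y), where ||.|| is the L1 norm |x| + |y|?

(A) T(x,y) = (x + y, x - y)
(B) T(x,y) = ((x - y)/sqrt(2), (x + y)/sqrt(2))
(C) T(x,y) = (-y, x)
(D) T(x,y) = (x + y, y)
C

A transformation preserves a norm if ||T(v)|| = ||v|| for every v; a single vector where the norm changes rules an option out.

(A) T(x,y) = (x + y, x - y): v = (1, 0) has norm |1| + |0| = 1, but T(v) = (1, 1) has norm 2 -- not preserved.
(B) T(x,y) = ((x - y)/sqrt(2), (x + y)/sqrt(2)): v = (1, 0) has norm |1| + |0| = 1, but T(v) = (sqrt(2)/2, sqrt(2)/2) has norm sqrt(2) -- not preserved.
(C) T(x,y) = (-y, x): preserves the norm -- it only permutes the coordinates and/or flips signs, which leaves |x| + |y| unchanged.
(D) T(x,y) = (x + y, y): v = (0, 1) has norm |0| + |1| = 1, but T(v) = (1, 1) has norm 2 -- not preserved.

Therefore the answer is (C).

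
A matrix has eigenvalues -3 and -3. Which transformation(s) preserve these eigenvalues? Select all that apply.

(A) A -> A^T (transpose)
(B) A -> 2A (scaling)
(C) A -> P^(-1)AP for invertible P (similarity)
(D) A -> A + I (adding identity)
A and C

Eigenvalues are preserved by:
1. Similarity transformations: A -> P^(-1)AP (same characteristic polynomial)
2. Transpose: A^T has the same eigenvalues as A

Eigenvalues are NOT preserved by:
- Adding identity: eigenvalues become -3+1, -3+1
- Scaling: eigenvalues become -6, -6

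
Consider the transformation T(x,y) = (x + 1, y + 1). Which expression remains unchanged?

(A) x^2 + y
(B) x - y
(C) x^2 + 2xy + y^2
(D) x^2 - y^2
B

An expression E(x,y) is invariant under T if E(T(x,y)) = E(x,y). Here T(x,y) = (x + 1, y + 1).
Substitute the transformed coordinates into each option and compare with the original:
(A) x^2 + y  ->  (x + 1)^2 + (y + 1) = x^2 + 2x + y + 2   [differs from x^2 + y: not invariant]
(B) x - y  ->  (x + 1) - (y + 1) = x - y   [equals x - y: invariant]
(C) x^2 + 2xy + y^2  ->  (x + 1)^2 + 2(x + 1)(y + 1) + (y + 1)^2 = x^2 + 2xy + 4x + y^2 + 4y + 4   [differs from x^2 + 2xy + y^2: not invariant]
(D) x^2 - y^2  ->  (x + 1)^2 - (y + 1)^2 = x^2 + 2x - y^2 - 2y   [differs from x^2 - y^2: not invariant]

Only option (B), x - y, is unchanged by the transformation.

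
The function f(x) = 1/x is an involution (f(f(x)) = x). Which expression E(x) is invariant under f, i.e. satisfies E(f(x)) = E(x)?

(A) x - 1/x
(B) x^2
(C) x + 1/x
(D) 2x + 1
C

Replace x by f(x) = 1/x in each option and simplify. As a quick numerical cross-check, also compare E(3) with E(f(3)) = E(1/3).

(A) x - 1/x  ->  (1/x) - 1/(1/x) = -x + 1/x; check: E(3) = 8/3 but E(1/3) = -8/3.   [not invariant]
(B) x^2  ->  (1/x)^2 = x^(-2); check: E(3) = 9 but E(1/3) = 1/9.   [not invariant]
(C) x + 1/x  ->  (1/x) + 1/(1/x), which simplifies back to x + 1/x; check: E(3) = 10/3, E(1/3) = 10/3.   [invariant]
(D) 2x + 1  ->  2(1/x) + 1 = (x + 2)/x; check: E(3) = 7 but E(1/3) = 5/3.   [not invariant]

Only (C) is unchanged. E is symmetric under swapping x with f(x) = 1/x, which is exactly what an involution does.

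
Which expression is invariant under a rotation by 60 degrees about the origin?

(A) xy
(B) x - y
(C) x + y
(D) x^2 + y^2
D

A rotation by 60 degrees sends (x, y) to (x/2 - sqrt(3)y/2, sqrt(3)x/2 + y/2).
Substitute the transformed coordinates into each option and compare with the original:
(A) xy  ->  (x/2 - sqrt(3)y/2)(sqrt(3)x/2 + y/2) = sqrt(3)x^2/4 - xy/2 - sqrt(3)y^2/4   [differs from xy: not invariant]
(B) x - y  ->  (x/2 - sqrt(3)y/2) - (sqrt(3)x/2 + y/2) = -sqrt(3)x/2 + x/2 - sqrt(3)y/2 - y/2   [differs from x - y: not invariant]
(C) x + y  ->  (x/2 - sqrt(3)y/2) + (sqrt(3)x/2 + y/2) = x/2 + sqrt(3)x/2 - sqrt(3)y/2 + y/2   [differs from x + y: not invariant]
(D) x^2 + y^2  ->  (x/2 - sqrt(3)y/2)^2 + (sqrt(3)x/2 + y/2)^2 = x^2 + y^2   [equals x^2 + y^2: invariant]

Only option (D), x^2 + y^2, is unchanged by the transformation.
Geometrically, x^2 + y^2 is the squared distance from the origin, which every rotation about the origin preserves.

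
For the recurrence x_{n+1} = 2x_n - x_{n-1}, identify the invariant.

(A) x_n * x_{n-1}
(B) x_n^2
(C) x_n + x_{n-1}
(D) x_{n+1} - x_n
D

For the recurrence x_{n+1} = 2x_n - x_{n-1}:

If x_{n+1} = 2x_n - x_{n-1}, then:
x_{n+1} - x_n = x_n - x_{n-1}
The first difference is constant throughout the sequence.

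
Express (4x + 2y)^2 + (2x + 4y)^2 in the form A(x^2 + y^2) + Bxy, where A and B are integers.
20(x^2 + y^2) + 32xy

Expanding: (4x + 2y)^2 = 16x^2 + 16xy + 4y^2
(2x + 4y)^2 = 4x^2 + 16xy + 16y^2
Sum = (16+4)(x^2+y^2) + 32xy = 20(x^2 + y^2) + 32xy
This is symmetric in x and y.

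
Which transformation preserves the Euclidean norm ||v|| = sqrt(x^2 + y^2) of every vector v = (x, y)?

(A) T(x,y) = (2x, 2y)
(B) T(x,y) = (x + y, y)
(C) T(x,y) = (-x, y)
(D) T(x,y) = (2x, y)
C

A transformation preserves a norm if ||T(v)|| = ||v|| for every v; a single vector where the norm changes rules an option out.

(A) T(x,y) = (2x, 2y): v = (1, 0) has norm sqrt((1)^2 + (0)^2) = 1, but T(v) = (2, 0) has norm 2 -- not preserved.
(B) T(x,y) = (x + y, y): v = (0, 1) has norm sqrt((0)^2 + (1)^2) = 1, but T(v) = (1, 1) has norm sqrt(2) -- not preserved.
(C) T(x,y) = (-x, y): preserves the norm -- it is an orthogonal map (a rotation/reflection), and (-x)^2 + (y)^2 simplifies to x^2 + y^2.
(D) T(x,y) = (2x, y): v = (1, 0) has norm sqrt((1)^2 + (0)^2) = 1, but T(v) = (2, 0) has norm 2 -- not preserved.

Therefore the answer is (C).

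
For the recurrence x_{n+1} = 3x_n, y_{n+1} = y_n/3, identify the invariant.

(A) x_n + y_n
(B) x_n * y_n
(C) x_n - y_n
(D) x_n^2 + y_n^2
B

For the recurrence x_{n+1} = 3x_n, y_{n+1} = y_n/3:

x_{n+1} * y_{n+1} = (3x_n) * (y_n/3) = x_n * y_n
The product is conserved.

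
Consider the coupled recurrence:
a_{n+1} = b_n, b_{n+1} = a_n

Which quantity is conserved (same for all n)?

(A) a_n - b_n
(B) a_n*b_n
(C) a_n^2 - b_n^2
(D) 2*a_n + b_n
B

Replace a_n by a_{n+1} = b_n and b_n by b_{n+1} = a_n in each option and simplify:
(A) a_n - b_n  ->  (b_n) - (a_n) = -a_n + b_n   [not conserved]
(B) a_n*b_n  ->  (b_n)*(a_n) = a_n*b_n   [conserved]
(C) a_n^2 - b_n^2  ->  (b_n)^2 - (a_n)^2 = -a_n^2 + b_n^2   [not conserved]
(D) 2*a_n + b_n  ->  2*(b_n) + (a_n) = a_n + 2*b_n   [not conserved]

Only (B) a_n*b_n returns to itself after one step, so it is the conserved quantity.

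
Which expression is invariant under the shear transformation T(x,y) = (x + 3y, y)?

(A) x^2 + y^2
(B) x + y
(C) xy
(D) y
D

Under the shear T(x,y) = (x + 3y, y):
Substitute the transformed coordinates into each option and compare with the original:
(A) x^2 + y^2  ->  (x + 3y)^2 + (y)^2 = x^2 + 6xy + 10y^2   [differs from x^2 + y^2: not invariant]
(B) x + y  ->  (x + 3y) + (y) = x + 4y   [differs from x + y: not invariant]
(C) xy  ->  (x + 3y)(y) = xy + 3y^2   [differs from xy: not invariant]
(D) y  ->  (y) = y   [equals y: invariant]

Only option (D), y, is unchanged by the transformation.
A horizontal shear moves points parallel to the x-axis, so the y-coordinate (and any function of y alone) is unchanged.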